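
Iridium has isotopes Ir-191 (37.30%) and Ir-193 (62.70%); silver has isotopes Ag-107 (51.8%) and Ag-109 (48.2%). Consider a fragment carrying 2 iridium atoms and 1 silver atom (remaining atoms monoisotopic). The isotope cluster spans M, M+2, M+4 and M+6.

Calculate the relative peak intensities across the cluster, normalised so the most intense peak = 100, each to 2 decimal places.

Iridium pattern (n=2): 0.139129 : 0.467742 : 0.393129
Silver pattern (n=1): 0.5180 : 0.4820
Convolve the two distributions (both contribute in 2-u steps):
  M: 0.139129×0.5180 = 0.072069
  M+2: 0.139129×0.4820 + 0.467742×0.5180 = 0.309351
  M+4: 0.467742×0.4820 + 0.393129×0.5180 = 0.429092
  M+6: 0.393129×0.4820 = 0.189488
Scale to base peak (0.429092) = 100: 16.80 : 72.09 : 100.00 : 44.16

16.80 : 72.09 : 100.00 : 44.16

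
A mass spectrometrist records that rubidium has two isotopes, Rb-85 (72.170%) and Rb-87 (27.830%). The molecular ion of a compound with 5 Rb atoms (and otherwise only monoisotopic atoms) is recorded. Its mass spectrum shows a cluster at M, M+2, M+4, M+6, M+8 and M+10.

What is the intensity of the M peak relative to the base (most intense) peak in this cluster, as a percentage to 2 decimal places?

51.86%

Binomial terms of (0.72170 + 0.27830)^5: M 0.1958, M+2 0.3775, M+4 0.2911, M+6 0.1123, M+8 0.0216, M+10 0.0017 → M+2 is the base peak.
P(M+2) = C(5,1) × 0.72170^4 × 0.27830^1 = 5 × 0.27128565 × 0.2783 = 0.377494 (base)
P(M) = C(5,0) × 0.72170^5 × 0.27830^0 = 1 × 0.19578685 × 1.0000 = 0.195787
Relative intensity = 0.195787 / 0.377494 × 100 = 51.86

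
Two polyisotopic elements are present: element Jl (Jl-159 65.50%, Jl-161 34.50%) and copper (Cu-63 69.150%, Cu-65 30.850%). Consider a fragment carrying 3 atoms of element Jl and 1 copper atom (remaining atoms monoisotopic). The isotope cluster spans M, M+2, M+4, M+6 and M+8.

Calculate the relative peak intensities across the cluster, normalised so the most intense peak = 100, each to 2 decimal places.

49.35 : 100.00 : 75.87 : 25.54 : 3.22

Element Jl pattern (n=3): 0.28101138 : 0.44404088 : 0.23388412 : 0.04106362
Copper pattern (n=1): 0.6915 : 0.3085
Convolve the two distributions (both contribute in 2-u steps):
  M: 0.28101138×0.6915 = 0.194319
  M+2: 0.28101138×0.3085 + 0.44404088×0.6915 = 0.393746
  M+4: 0.44404088×0.3085 + 0.23388412×0.6915 = 0.298717
  M+6: 0.23388412×0.3085 + 0.04106362×0.6915 = 0.100549
  M+8: 0.04106362×0.3085 = 0.012668
Scale to base peak (0.393746) = 100: 49.35 : 100.00 : 75.87 : 25.54 : 3.22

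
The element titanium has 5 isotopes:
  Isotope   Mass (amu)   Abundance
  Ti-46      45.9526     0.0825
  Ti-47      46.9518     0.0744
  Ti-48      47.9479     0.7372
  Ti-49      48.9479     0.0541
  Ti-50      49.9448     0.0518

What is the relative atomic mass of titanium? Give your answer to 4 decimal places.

Average mass = Σ (abundance × isotope mass) = 0.0825 × 45.9526 + 0.0744 × 46.9518 + 0.7372 × 47.9479 + 0.0541 × 48.9479 + 0.0518 × 49.9448
= 3.79109 + 3.49321 + 35.34719 + 2.64808 + 2.58714 = 47.86671 amu

47.8667 amu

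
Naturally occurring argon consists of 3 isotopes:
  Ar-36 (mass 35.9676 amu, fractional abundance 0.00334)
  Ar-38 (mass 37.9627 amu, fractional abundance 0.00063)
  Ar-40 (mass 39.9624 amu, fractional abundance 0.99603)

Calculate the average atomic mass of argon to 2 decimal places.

39.95 amu

Average mass = Σ (abundance × isotope mass) = 0.00334 × 35.9676 + 0.00063 × 37.9627 + 0.99603 × 39.9624
= 0.12013 + 0.02392 + 39.80375 = 39.94780 amu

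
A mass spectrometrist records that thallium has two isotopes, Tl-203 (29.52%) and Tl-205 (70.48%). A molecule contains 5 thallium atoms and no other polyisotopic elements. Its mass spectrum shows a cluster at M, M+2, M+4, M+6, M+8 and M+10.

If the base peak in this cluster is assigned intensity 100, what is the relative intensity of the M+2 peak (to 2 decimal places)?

7.35

Binomial terms of (0.2952 + 0.7048)^5: M 0.0022, M+2 0.0268, M+4 0.1278, M+6 0.3051, M+8 0.3642, M+10 0.1739 → M+8 is the base peak.
P(M+8) = C(5,4) × 0.2952^1 × 0.7048^4 = 5 × 0.2952 × 0.24675365 = 0.364208 (base)
P(M+2) = C(5,1) × 0.2952^4 × 0.7048^1 = 5 × 0.00759391 × 0.7048 = 0.026761
Relative intensity = 0.026761 / 0.364208 × 100 = 7.35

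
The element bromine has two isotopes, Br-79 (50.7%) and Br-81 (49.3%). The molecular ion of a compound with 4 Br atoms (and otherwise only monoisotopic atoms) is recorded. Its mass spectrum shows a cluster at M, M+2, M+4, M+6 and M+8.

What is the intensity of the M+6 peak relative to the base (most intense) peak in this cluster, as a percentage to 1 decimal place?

64.8%

Term probabilities: M 0.0661, M+2 0.2570, M+4 0.3749, M+6 0.2430, M+8 0.0591. Base peak = M+4.
P(M+4) = C(4,2) × 0.507^2 × 0.493^2 = 6 × 0.257049 × 0.243049 = 0.374853 (base)
P(M+6) = C(4,3) × 0.507^1 × 0.493^3 = 4 × 0.5070 × 0.11982316 = 0.243001
Relative intensity = 0.243001 / 0.374853 × 100 = 64.8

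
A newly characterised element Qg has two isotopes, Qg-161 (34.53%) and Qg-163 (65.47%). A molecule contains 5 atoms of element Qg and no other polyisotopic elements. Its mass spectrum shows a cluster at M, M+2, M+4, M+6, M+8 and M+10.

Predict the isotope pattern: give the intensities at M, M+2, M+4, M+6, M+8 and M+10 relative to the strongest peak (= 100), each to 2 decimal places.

1.47 : 13.91 : 52.74 : 100.00 : 94.80 : 35.95

The 5 Qg atoms are independent, so intensities follow the terms of (0.3453 + 0.6547)^5.
P(M) = 0.3453^5 = 0.004909
P(M+2) = 5 × 0.3453^4 × 0.6547^1 = 0.046537
P(M+4) = 10 × 0.3453^3 × 0.6547^2 = 0.176471
P(M+6) = 10 × 0.3453^2 × 0.6547^3 = 0.334596
P(M+8) = 5 × 0.3453^1 × 0.6547^4 = 0.317202
P(M+10) = 0.6547^5 = 0.120285
The M+6 peak is largest (0.334596); scaling to 100 gives 1.47 : 13.91 : 52.74 : 100.00 : 94.80 : 35.95.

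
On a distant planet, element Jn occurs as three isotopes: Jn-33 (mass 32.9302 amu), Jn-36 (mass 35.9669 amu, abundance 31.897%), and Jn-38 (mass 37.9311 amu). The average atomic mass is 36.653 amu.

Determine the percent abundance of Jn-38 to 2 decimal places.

The remaining 68.103% is split between Jn-33 (fraction x) and Jn-38 (fraction 0.68103 − x).
Substituting: 32.9302x + 37.9311(0.68103 − x) = 25.180637907
(32.9302 − 37.9311)x = -0.651579126  ⇒  x = 0.13029, y = 0.55074
Jn-33: 13.03%, Jn-38: 55.07%.

55.07%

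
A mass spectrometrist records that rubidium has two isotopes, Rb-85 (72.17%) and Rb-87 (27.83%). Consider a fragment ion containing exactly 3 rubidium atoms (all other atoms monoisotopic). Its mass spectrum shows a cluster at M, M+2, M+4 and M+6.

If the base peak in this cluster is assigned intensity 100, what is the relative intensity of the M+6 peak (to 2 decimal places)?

Binomial terms of (0.7217 + 0.2783)^3: M 0.3759, M+2 0.4349, M+4 0.1677, M+6 0.0216 → M+2 is the base peak.
P(M+2) = C(3,1) × 0.7217^2 × 0.2783^1 = 3 × 0.52085089 × 0.2783 = 0.434858 (base)
P(M+6) = C(3,3) × 0.7217^0 × 0.2783^3 = 1 × 1.0000 × 0.02155458 = 0.021555
Relative intensity = 0.021555 / 0.434858 × 100 = 4.96

4.96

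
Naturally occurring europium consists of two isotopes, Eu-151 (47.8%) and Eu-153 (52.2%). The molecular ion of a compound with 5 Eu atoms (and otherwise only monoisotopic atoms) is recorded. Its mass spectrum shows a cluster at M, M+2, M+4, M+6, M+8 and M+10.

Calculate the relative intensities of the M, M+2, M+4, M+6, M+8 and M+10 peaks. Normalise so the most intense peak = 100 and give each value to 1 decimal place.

7.7 : 41.9 : 91.6 : 100.0 : 54.6 : 11.9

Expanding (0.478 + 0.522)^5:
P(M) = 0.478^5 = 0.024954
P(M+2) = 5 × 0.478^4 × 0.522^1 = 0.136255
P(M+4) = 10 × 0.478^3 × 0.522^2 = 0.297594
P(M+6) = 10 × 0.478^2 × 0.522^3 = 0.324988
P(M+8) = 5 × 0.478^1 × 0.522^4 = 0.177452
P(M+10) = 0.522^5 = 0.038757
The M+6 peak is largest (0.324988); scaling to 100 gives 7.7 : 41.9 : 91.6 : 100.0 : 54.6 : 11.9.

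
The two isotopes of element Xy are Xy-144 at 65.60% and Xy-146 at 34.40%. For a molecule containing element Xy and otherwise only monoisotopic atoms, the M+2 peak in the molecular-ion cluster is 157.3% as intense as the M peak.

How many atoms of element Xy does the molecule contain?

For n independent Xy atoms, I(M+2)/I(M) = n · (abundance Xy-146) / (abundance Xy-144) = n · 0.3440/0.6560.
n = 1.573 × 0.6560/0.3440 = 3.00 ≈ 3

3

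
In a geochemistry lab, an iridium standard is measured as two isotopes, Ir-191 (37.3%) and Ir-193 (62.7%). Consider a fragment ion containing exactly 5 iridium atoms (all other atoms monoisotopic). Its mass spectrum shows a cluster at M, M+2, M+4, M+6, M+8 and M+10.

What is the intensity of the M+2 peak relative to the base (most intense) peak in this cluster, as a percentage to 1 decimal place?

Binomial terms of (0.373 + 0.627)^5: M 0.0072, M+2 0.0607, M+4 0.2040, M+6 0.3429, M+8 0.2882, M+10 0.0969 → M+6 is the base peak.
P(M+6) = C(5,3) × 0.373^2 × 0.627^3 = 10 × 0.139129 × 0.24649188 = 0.342942 (base)
P(M+2) = C(5,1) × 0.373^4 × 0.627^1 = 5 × 0.01935688 × 0.6270 = 0.060684
Relative intensity = 0.060684 / 0.342942 × 100 = 17.7

17.7%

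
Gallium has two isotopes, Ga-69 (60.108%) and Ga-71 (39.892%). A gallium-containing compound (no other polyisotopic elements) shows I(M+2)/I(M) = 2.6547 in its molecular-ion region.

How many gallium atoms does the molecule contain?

With n Ga atoms, P(M+2)/P(M) = C(n,1)·p^(n−1)q / p^n = n·q/p = n · 0.39892/0.60108.
n = 2.6547 × 0.60108/0.39892 = 4.00 ≈ 4

4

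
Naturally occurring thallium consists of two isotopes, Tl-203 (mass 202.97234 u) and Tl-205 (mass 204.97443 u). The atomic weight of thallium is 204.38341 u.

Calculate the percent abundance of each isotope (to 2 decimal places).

With x = fraction of Tl-203 (so Tl-205 is 1 − x):
202.97234·x + 204.97443·(1 − x) = 204.38341
(202.97234 − 204.97443)·x = 204.38341 − 204.97443
x = -0.59102 / -2.00209 = 0.29520 → 29.52% Tl-203, 70.48% Tl-205.

Tl-203: 29.52%, Tl-205: 70.48%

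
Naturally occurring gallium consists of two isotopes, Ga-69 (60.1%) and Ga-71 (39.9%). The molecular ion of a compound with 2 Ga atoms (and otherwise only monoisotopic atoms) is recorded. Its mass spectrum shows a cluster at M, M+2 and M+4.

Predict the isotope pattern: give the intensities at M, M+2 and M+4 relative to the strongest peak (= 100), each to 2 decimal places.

75.31 : 100.00 : 33.19

The 2 Ga atoms are independent, so intensities follow the terms of (0.601 + 0.399)^2.
P(M) = 0.601^2 = 0.361201
P(M+2) = 2 × 0.601^1 × 0.399^1 = 0.479598
P(M+4) = 0.399^2 = 0.159201
The M+2 peak is largest (0.479598); scaling to 100 gives 75.31 : 100.00 : 33.19.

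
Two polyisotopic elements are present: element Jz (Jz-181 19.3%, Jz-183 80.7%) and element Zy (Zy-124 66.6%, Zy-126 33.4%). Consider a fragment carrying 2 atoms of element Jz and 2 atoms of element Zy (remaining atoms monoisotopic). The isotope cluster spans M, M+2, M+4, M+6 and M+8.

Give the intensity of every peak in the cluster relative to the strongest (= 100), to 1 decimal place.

3.8 : 35.9 : 100.0 : 75.2 : 16.8

Element Jz pattern (n=2): 0.037249 : 0.311502 : 0.651249
Element Zy pattern (n=2): 0.443556 : 0.444888 : 0.111556
Convolve the two distributions (both contribute in 2-u steps):
  M: 0.037249×0.443556 = 0.016522
  M+2: 0.037249×0.444888 + 0.311502×0.443556 = 0.154740
  M+4: 0.037249×0.111556 + 0.311502×0.444888 + 0.651249×0.443556 = 0.431604
  M+6: 0.311502×0.111556 + 0.651249×0.444888 = 0.324483
  M+8: 0.651249×0.111556 = 0.072651
Scale to base peak (0.431604) = 100: 3.8 : 35.9 : 100.0 : 75.2 : 16.8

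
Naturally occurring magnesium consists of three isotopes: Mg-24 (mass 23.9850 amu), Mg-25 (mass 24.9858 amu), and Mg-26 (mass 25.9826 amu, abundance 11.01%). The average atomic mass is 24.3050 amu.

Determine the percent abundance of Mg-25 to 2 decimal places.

Let x and y be the fractions of Mg-24 and Mg-25. Then x + y = 1 − 0.1101 = 0.8899 and 23.9850x + 24.9858y = 24.3050 − 0.1101×25.9826 = 21.44431574.
Substituting: 23.9850x + 24.9858(0.8899 − x) = 21.44431574
(23.9850 − 24.9858)x = -0.79054768  ⇒  x = 0.78992, y = 0.09998
Mg-24: 78.99%, Mg-25: 10.00%.

10.00%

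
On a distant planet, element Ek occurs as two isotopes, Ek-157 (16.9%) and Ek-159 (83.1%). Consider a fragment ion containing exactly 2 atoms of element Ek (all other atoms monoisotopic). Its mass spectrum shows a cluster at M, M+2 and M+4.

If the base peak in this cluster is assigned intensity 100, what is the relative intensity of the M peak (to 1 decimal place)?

4.1

Binomial terms of (0.169 + 0.831)^2: M 0.0286, M+2 0.2809, M+4 0.6906 → M+4 is the base peak.
P(M+4) = C(2,2) × 0.169^0 × 0.831^2 = 1 × 1.0000 × 0.690561 = 0.690561 (base)
P(M) = C(2,0) × 0.169^2 × 0.831^0 = 1 × 0.028561 × 1.0000 = 0.028561
Relative intensity = 0.028561 / 0.690561 × 100 = 4.1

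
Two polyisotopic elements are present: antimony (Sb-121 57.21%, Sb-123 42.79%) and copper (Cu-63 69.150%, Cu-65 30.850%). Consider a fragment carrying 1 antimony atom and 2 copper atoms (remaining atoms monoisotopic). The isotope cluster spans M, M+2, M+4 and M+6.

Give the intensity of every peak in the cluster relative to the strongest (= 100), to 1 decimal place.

61.0 : 100.0 : 52.8 : 9.1

Antimony pattern (n=1): 0.5721 : 0.4279
Copper pattern (n=2): 0.47817225 : 0.4266555 : 0.09517225
Convolve the two distributions (both contribute in 2-u steps):
  M: 0.5721×0.47817225 = 0.273562
  M+2: 0.5721×0.4266555 + 0.4279×0.47817225 = 0.448700
  M+4: 0.5721×0.09517225 + 0.4279×0.4266555 = 0.237014
  M+6: 0.4279×0.09517225 = 0.040724
Scale to base peak (0.448700) = 100: 61.0 : 100.0 : 52.8 : 9.1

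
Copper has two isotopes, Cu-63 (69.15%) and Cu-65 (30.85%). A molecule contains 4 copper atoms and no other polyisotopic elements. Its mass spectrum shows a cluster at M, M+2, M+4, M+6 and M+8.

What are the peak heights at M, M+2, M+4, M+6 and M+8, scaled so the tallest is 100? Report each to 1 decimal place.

56.0 : 100.0 : 66.9 : 19.9 : 2.2

Expanding (0.6915 + 0.3085)^4:
P(M) = 0.6915^4 = 0.228649
P(M+2) = 4 × 0.6915^3 × 0.3085^1 = 0.408030
P(M+4) = 6 × 0.6915^2 × 0.3085^2 = 0.273052
P(M+6) = 4 × 0.6915^1 × 0.3085^3 = 0.081212
P(M+8) = 0.3085^4 = 0.009058
The M+2 peak is largest (0.408030); scaling to 100 gives 56.0 : 100.0 : 66.9 : 19.9 : 2.2.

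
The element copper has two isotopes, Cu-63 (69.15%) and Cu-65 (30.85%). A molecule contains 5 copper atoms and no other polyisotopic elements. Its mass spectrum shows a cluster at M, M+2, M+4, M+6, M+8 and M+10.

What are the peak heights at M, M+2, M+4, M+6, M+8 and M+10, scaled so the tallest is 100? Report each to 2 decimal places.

44.83 : 100.00 : 89.23 : 39.81 : 8.88 : 0.79

Each Cu atom is independently Cu-63 (p = 0.6915) or Cu-65 (q = 0.3085); the cluster is the binomial expansion (p + q)^5.
P(M) = 0.6915^5 = 0.158111
P(M+2) = 5 × 0.6915^4 × 0.3085^1 = 0.352691
P(M+4) = 10 × 0.6915^3 × 0.3085^2 = 0.314693
P(M+6) = 10 × 0.6915^2 × 0.3085^3 = 0.140394
P(M+8) = 5 × 0.6915^1 × 0.3085^4 = 0.031317
P(M+10) = 0.3085^5 = 0.002794
The M+2 peak is largest (0.352691); scaling to 100 gives 44.83 : 100.00 : 89.23 : 39.81 : 8.88 : 0.79.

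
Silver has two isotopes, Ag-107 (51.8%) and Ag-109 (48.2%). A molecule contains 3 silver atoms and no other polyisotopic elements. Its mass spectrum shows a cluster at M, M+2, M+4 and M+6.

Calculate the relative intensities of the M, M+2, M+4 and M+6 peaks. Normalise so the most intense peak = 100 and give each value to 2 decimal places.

35.82 : 100.00 : 93.05 : 28.86

Each Ag atom is independently Ag-107 (p = 0.518) or Ag-109 (q = 0.482); the cluster is the binomial expansion (p + q)^3.
P(M) = 0.518^3 = 0.138992
P(M+2) = 3 × 0.518^2 × 0.482^1 = 0.387997
P(M+4) = 3 × 0.518^1 × 0.482^2 = 0.361031
P(M+6) = 0.482^3 = 0.111980
The M+2 peak is largest (0.387997); scaling to 100 gives 35.82 : 100.00 : 93.05 : 28.86.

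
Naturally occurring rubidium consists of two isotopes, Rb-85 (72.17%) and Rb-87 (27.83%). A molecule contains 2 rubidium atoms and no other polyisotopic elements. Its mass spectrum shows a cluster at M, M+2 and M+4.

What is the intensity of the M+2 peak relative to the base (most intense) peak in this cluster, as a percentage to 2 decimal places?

77.12%

Binomial terms of (0.7217 + 0.2783)^2: M 0.5209, M+2 0.4017, M+4 0.0775 → M is the base peak.
P(M) = C(2,0) × 0.7217^2 × 0.2783^0 = 1 × 0.52085089 × 1.0000 = 0.520851 (base)
P(M+2) = C(2,1) × 0.7217^1 × 0.2783^1 = 2 × 0.7217 × 0.2783 = 0.401698
Relative intensity = 0.401698 / 0.520851 × 100 = 77.12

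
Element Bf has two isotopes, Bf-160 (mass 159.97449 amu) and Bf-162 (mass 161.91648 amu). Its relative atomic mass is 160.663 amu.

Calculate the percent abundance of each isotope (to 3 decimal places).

Writing the weighted mean with unknown fraction x of Bf-160:
159.97449·x + 161.91648·(1 − x) = 160.663
(159.97449 − 161.91648)·x = 160.663 − 161.91648
x = -1.25348 / -1.94199 = 0.64546 → 64.546% Bf-160, 35.454% Bf-162.

Bf-160: 64.546%, Bf-162: 35.454%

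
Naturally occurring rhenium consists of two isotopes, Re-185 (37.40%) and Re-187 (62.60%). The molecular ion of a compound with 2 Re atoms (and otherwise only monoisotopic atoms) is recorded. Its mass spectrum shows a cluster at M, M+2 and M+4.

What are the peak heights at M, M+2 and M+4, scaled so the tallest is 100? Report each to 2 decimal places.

The 2 Re atoms are independent, so intensities follow the terms of (0.3740 + 0.6260)^2.
P(M) = 0.3740^2 = 0.139876
P(M+2) = 2 × 0.3740^1 × 0.6260^1 = 0.468248
P(M+4) = 0.6260^2 = 0.391876
The M+2 peak is largest (0.468248); scaling to 100 gives 29.87 : 100.00 : 83.69.

29.87 : 100.00 : 83.69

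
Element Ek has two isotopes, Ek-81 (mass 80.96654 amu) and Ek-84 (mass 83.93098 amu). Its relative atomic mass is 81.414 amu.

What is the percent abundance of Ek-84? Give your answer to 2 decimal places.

15.09%

Writing the weighted mean with unknown fraction x of Ek-81:
80.96654·x + 83.93098·(1 − x) = 81.414
(80.96654 − 83.93098)·x = 81.414 − 83.93098
x = -2.51698 / -2.96444 = 0.84906 → 84.91% Ek-81, 15.09% Ek-84.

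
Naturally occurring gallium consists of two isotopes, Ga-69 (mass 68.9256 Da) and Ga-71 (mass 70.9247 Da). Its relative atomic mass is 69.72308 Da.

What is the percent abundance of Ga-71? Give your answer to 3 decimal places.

39.892%

Writing the weighted mean with unknown fraction x of Ga-69:
68.9256·x + 70.9247·(1 − x) = 69.72308
(68.9256 − 70.9247)·x = 69.72308 − 70.9247
x = -1.20162 / -1.9991 = 0.60108 → 60.108% Ga-69, 39.892% Ga-71.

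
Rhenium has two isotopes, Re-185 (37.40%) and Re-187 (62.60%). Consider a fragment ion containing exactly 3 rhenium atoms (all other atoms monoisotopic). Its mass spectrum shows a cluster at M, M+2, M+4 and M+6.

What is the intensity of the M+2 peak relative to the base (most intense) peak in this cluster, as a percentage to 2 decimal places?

59.74%

Term probabilities: M 0.0523, M+2 0.2627, M+4 0.4397, M+6 0.2453. Base peak = M+4.
P(M+4) = C(3,2) × 0.3740^1 × 0.6260^2 = 3 × 0.3740 × 0.391876 = 0.439685 (base)
P(M+2) = C(3,1) × 0.3740^2 × 0.6260^1 = 3 × 0.139876 × 0.6260 = 0.262687
Relative intensity = 0.262687 / 0.439685 × 100 = 59.74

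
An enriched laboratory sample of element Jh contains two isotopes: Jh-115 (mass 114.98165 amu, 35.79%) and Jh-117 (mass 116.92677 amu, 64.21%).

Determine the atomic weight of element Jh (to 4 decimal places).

116.2306 amu

Ar = Σ fᵢ·mᵢ = 0.3579 × 114.98165 + 0.6421 × 116.92677
= 41.151933 + 75.078679 = 116.230612 amu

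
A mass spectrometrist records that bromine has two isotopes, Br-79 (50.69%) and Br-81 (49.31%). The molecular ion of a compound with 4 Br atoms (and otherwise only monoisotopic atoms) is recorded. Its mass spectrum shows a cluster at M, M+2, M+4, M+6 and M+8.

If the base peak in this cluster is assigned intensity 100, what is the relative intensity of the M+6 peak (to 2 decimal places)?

64.85

Binomial terms of (0.5069 + 0.4931)^4: M 0.0660, M+2 0.2569, M+4 0.3749, M+6 0.2431, M+8 0.0591 → M+4 is the base peak.
P(M+4) = C(4,2) × 0.5069^2 × 0.4931^2 = 6 × 0.25694761 × 0.24314761 = 0.374857 (base)
P(M+6) = C(4,3) × 0.5069^1 × 0.4931^3 = 4 × 0.5069 × 0.11989609 = 0.243101
Relative intensity = 0.243101 / 0.374857 × 100 = 64.85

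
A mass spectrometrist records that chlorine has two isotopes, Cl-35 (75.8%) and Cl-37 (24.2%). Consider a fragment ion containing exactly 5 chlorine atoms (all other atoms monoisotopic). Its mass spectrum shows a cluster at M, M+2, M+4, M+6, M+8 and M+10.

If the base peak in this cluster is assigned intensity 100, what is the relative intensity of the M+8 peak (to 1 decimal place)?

Binomial terms of (0.758 + 0.242)^5: M 0.2502, M+2 0.3994, M+4 0.2551, M+6 0.0814, M+8 0.0130, M+10 0.0008 → M+2 is the base peak.
P(M+2) = C(5,1) × 0.758^4 × 0.242^1 = 5 × 0.33012379 × 0.2420 = 0.399450 (base)
P(M+8) = C(5,4) × 0.758^1 × 0.242^4 = 5 × 0.7580 × 0.00342974 = 0.012999
Relative intensity = 0.012999 / 0.399450 × 100 = 3.3

3.3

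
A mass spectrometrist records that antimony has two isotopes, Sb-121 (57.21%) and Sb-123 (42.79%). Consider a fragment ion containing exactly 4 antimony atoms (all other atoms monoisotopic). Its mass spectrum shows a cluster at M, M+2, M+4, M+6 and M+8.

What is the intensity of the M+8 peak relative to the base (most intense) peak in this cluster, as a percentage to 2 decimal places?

9.32%

(0.5721 + 0.4279)^4 gives M 0.1071, M+2 0.3205, M+4 0.3596, M+6 0.1793, M+8 0.0335; the largest is M+4.
P(M+4) = C(4,2) × 0.5721^2 × 0.4279^2 = 6 × 0.32729841 × 0.18309841 = 0.359567 (base)
P(M+8) = C(4,4) × 0.5721^0 × 0.4279^4 = 1 × 1.0000 × 0.03352503 = 0.033525
Relative intensity = 0.033525 / 0.359567 × 100 = 9.32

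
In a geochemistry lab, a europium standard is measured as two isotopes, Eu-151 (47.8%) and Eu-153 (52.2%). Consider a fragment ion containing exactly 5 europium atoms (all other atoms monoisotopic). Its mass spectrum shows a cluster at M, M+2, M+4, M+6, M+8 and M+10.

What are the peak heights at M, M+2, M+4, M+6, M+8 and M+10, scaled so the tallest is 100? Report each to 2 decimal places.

The 5 Eu atoms are independent, so intensities follow the terms of (0.478 + 0.522)^5.
P(M) = 0.478^5 = 0.024954
P(M+2) = 5 × 0.478^4 × 0.522^1 = 0.136255
P(M+4) = 10 × 0.478^3 × 0.522^2 = 0.297594
P(M+6) = 10 × 0.478^2 × 0.522^3 = 0.324988
P(M+8) = 5 × 0.478^1 × 0.522^4 = 0.177452
P(M+10) = 0.522^5 = 0.038757
The M+6 peak is largest (0.324988); scaling to 100 gives 7.68 : 41.93 : 91.57 : 100.00 : 54.60 : 11.93.

7.68 : 41.93 : 91.57 : 100.00 : 54.60 : 11.93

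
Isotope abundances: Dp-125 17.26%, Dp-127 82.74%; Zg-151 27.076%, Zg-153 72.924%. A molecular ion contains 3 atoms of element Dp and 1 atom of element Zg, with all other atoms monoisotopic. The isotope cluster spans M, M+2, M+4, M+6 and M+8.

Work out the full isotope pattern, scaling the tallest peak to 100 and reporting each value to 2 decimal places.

Element Dp pattern (n=3): 0.00514189 : 0.07394662 : 0.3544811 : 0.56643039
Element Zg pattern (n=1): 0.27076 : 0.72924
Convolve the two distributions (both contribute in 2-u steps):
  M: 0.00514189×0.27076 = 0.001392
  M+2: 0.00514189×0.72924 + 0.07394662×0.27076 = 0.023771
  M+4: 0.07394662×0.72924 + 0.3544811×0.27076 = 0.149904
  M+6: 0.3544811×0.72924 + 0.56643039×0.27076 = 0.411868
  M+8: 0.56643039×0.72924 = 0.413064
Scale to base peak (0.413064) = 100: 0.34 : 5.75 : 36.29 : 99.71 : 100.00

0.34 : 5.75 : 36.29 : 99.71 : 100.00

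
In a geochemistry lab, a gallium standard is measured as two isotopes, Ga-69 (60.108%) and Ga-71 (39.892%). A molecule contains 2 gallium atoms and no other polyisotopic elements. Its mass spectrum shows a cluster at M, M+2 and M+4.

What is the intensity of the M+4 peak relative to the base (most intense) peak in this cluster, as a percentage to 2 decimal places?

33.18%

(0.60108 + 0.39892)^2 gives M 0.3613, M+2 0.4796, M+4 0.1591; the largest is M+2.
P(M+2) = C(2,1) × 0.60108^1 × 0.39892^1 = 2 × 0.60108 × 0.39892 = 0.479566 (base)
P(M+4) = C(2,2) × 0.60108^0 × 0.39892^2 = 1 × 1.0000 × 0.15913717 = 0.159137
Relative intensity = 0.159137 / 0.479566 × 100 = 33.18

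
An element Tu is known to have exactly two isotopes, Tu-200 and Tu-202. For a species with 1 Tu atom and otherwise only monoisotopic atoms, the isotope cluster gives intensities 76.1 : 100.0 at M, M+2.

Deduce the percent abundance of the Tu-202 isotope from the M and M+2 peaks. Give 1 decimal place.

56.8%

Write p for the Tu-200 fraction. I(M+2)/I(M) = [C(1,1)·p^0·(1−p)] / p^1 = 1·(1−p)/p = 100.0/76.1 = 1.3141
(1−p)/p = 1.3141/1 = 1.3141  ⇒  p = 1/(1 + 1.3141) = 0.4321
Tu-200: 43.2%, Tu-202: 56.8%.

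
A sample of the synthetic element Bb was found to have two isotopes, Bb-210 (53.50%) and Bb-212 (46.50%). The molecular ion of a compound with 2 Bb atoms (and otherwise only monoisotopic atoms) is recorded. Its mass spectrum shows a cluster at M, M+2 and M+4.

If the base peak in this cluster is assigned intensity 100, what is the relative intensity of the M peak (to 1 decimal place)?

57.5

Term probabilities: M 0.2862, M+2 0.4975, M+4 0.2162. Base peak = M+2.
P(M+2) = C(2,1) × 0.5350^1 × 0.4650^1 = 2 × 0.5350 × 0.4650 = 0.497550 (base)
P(M) = C(2,0) × 0.5350^2 × 0.4650^0 = 1 × 0.286225 × 1.0000 = 0.286225
Relative intensity = 0.286225 / 0.497550 × 100 = 57.5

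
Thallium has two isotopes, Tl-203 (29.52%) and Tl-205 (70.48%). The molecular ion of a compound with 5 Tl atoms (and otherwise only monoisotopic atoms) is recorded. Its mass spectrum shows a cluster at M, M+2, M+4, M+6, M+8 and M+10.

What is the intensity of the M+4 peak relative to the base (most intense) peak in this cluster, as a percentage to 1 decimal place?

Term probabilities: M 0.0022, M+2 0.0268, M+4 0.1278, M+6 0.3051, M+8 0.3642, M+10 0.1739. Base peak = M+8.
P(M+8) = C(5,4) × 0.2952^1 × 0.7048^4 = 5 × 0.2952 × 0.24675365 = 0.364208 (base)
P(M+4) = C(5,2) × 0.2952^3 × 0.7048^2 = 10 × 0.02572463 × 0.49674304 = 0.127785
Relative intensity = 0.127785 / 0.364208 × 100 = 35.1

35.1%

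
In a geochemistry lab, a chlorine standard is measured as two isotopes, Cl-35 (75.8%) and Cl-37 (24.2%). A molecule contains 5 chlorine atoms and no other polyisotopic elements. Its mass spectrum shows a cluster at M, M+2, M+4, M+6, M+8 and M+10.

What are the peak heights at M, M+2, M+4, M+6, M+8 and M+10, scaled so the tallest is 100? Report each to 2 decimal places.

Expanding (0.758 + 0.242)^5:
P(M) = 0.758^5 = 0.250234
P(M+2) = 5 × 0.758^4 × 0.242^1 = 0.399450
P(M+4) = 10 × 0.758^3 × 0.242^2 = 0.255058
P(M+6) = 10 × 0.758^2 × 0.242^3 = 0.081430
P(M+8) = 5 × 0.758^1 × 0.242^4 = 0.012999
P(M+10) = 0.242^5 = 0.000830
The M+2 peak is largest (0.399450); scaling to 100 gives 62.64 : 100.00 : 63.85 : 20.39 : 3.25 : 0.21.

62.64 : 100.00 : 63.85 : 20.39 : 3.25 : 0.21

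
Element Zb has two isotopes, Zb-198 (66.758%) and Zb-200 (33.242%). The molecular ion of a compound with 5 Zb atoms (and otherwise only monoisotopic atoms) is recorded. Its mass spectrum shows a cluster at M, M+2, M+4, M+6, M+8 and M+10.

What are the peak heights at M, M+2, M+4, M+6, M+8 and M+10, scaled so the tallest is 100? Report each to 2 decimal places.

The 5 Zb atoms are independent, so intensities follow the terms of (0.66758 + 0.33242)^5.
P(M) = 0.66758^5 = 0.132592
P(M+2) = 5 × 0.66758^4 × 0.33242^1 = 0.330119
P(M+4) = 10 × 0.66758^3 × 0.33242^2 = 0.328764
P(M+6) = 10 × 0.66758^2 × 0.33242^3 = 0.163707
P(M+8) = 5 × 0.66758^1 × 0.33242^4 = 0.040759
P(M+10) = 0.33242^5 = 0.004059
The M+2 peak is largest (0.330119); scaling to 100 gives 40.16 : 100.00 : 99.59 : 49.59 : 12.35 : 1.23.

40.16 : 100.00 : 99.59 : 49.59 : 12.35 : 1.23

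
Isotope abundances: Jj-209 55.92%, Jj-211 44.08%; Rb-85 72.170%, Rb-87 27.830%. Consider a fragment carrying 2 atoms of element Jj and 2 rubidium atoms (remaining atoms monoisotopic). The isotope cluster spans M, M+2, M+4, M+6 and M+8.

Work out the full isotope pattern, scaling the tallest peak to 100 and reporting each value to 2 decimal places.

Element Jj pattern (n=2): 0.31270464 : 0.49299072 : 0.19430464
Rubidium pattern (n=2): 0.52085089 : 0.40169822 : 0.07745089
Convolve the two distributions (both contribute in 2-u steps):
  M: 0.31270464×0.52085089 = 0.162872
  M+2: 0.31270464×0.40169822 + 0.49299072×0.52085089 = 0.382388
  M+4: 0.31270464×0.07745089 + 0.49299072×0.40169822 + 0.19430464×0.52085089 = 0.323456
  M+6: 0.49299072×0.07745089 + 0.19430464×0.40169822 = 0.116234
  M+8: 0.19430464×0.07745089 = 0.015049
Scale to base peak (0.382388) = 100: 42.59 : 100.00 : 84.59 : 30.40 : 3.94

42.59 : 100.00 : 84.59 : 30.40 : 3.94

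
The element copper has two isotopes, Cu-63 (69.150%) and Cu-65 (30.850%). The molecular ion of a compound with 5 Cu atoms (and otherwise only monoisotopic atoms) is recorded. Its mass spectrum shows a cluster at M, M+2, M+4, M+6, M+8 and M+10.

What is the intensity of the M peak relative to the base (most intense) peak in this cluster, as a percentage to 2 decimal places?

(0.69150 + 0.30850)^5 gives M 0.1581, M+2 0.3527, M+4 0.3147, M+6 0.1404, M+8 0.0313, M+10 0.0028; the largest is M+2.
P(M+2) = C(5,1) × 0.69150^4 × 0.30850^1 = 5 × 0.2286487 × 0.3085 = 0.352691 (base)
P(M) = C(5,0) × 0.69150^5 × 0.30850^0 = 1 × 0.15811058 × 1.0000 = 0.158111
Relative intensity = 0.158111 / 0.352691 × 100 = 44.83

44.83%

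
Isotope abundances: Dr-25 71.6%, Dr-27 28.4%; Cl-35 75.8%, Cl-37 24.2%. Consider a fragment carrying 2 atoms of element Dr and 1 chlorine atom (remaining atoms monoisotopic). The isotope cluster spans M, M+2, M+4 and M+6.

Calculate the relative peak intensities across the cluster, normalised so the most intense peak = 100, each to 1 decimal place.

Element Dr pattern (n=2): 0.512656 : 0.406688 : 0.080656
Chlorine pattern (n=1): 0.7580 : 0.2420
Convolve the two distributions (both contribute in 2-u steps):
  M: 0.512656×0.7580 = 0.388593
  M+2: 0.512656×0.2420 + 0.406688×0.7580 = 0.432332
  M+4: 0.406688×0.2420 + 0.080656×0.7580 = 0.159556
  M+6: 0.080656×0.2420 = 0.019519
Scale to base peak (0.432332) = 100: 89.9 : 100.0 : 36.9 : 4.5

89.9 : 100.0 : 36.9 : 4.5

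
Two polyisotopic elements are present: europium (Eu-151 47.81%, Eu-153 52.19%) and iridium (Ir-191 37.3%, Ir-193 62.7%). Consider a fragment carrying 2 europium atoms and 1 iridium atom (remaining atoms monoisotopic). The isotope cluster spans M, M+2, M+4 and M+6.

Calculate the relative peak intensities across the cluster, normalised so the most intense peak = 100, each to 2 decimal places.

20.57 : 79.48 : 100.00 : 41.20

Europium pattern (n=2): 0.22857961 : 0.49904078 : 0.27237961
Iridium pattern (n=1): 0.3730 : 0.6270
Convolve the two distributions (both contribute in 2-u steps):
  M: 0.22857961×0.3730 = 0.085260
  M+2: 0.22857961×0.6270 + 0.49904078×0.3730 = 0.329462
  M+4: 0.49904078×0.6270 + 0.27237961×0.3730 = 0.414496
  M+6: 0.27237961×0.6270 = 0.170782
Scale to base peak (0.414496) = 100: 20.57 : 79.48 : 100.00 : 41.20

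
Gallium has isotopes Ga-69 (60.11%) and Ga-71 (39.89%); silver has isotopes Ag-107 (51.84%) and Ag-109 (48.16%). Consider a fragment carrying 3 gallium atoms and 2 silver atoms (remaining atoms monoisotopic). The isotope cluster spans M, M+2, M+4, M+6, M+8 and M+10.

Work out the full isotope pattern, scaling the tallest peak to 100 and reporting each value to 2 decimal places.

17.00 : 65.42 : 100.00 : 75.90 : 28.61 : 4.29

Gallium pattern (n=3): 0.21719018 : 0.43239309 : 0.28694328 : 0.06347345
Silver pattern (n=2): 0.26873856 : 0.49932288 : 0.23193856
Convolve the two distributions (both contribute in 2-u steps):
  M: 0.21719018×0.26873856 = 0.058367
  M+2: 0.21719018×0.49932288 + 0.43239309×0.26873856 = 0.224649
  M+4: 0.21719018×0.23193856 + 0.43239309×0.49932288 + 0.28694328×0.26873856 = 0.343391
  M+6: 0.43239309×0.23193856 + 0.28694328×0.49932288 + 0.06347345×0.26873856 = 0.260624
  M+8: 0.28694328×0.23193856 + 0.06347345×0.49932288 = 0.098247
  M+10: 0.06347345×0.23193856 = 0.014722
Scale to base peak (0.343391) = 100: 17.00 : 65.42 : 100.00 : 75.90 : 28.61 : 4.29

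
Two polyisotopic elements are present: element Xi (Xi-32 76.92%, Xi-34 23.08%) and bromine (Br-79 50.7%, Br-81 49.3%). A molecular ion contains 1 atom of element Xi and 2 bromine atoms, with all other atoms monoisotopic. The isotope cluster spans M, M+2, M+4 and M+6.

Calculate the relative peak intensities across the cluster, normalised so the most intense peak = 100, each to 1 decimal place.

44.5 : 100.0 : 68.1 : 12.6

Element Xi pattern (n=1): 0.7692 : 0.2308
Bromine pattern (n=2): 0.257049 : 0.499902 : 0.243049
Convolve the two distributions (both contribute in 2-u steps):
  M: 0.7692×0.257049 = 0.197722
  M+2: 0.7692×0.499902 + 0.2308×0.257049 = 0.443852
  M+4: 0.7692×0.243049 + 0.2308×0.499902 = 0.302331
  M+6: 0.2308×0.243049 = 0.056096
Scale to base peak (0.443852) = 100: 44.5 : 100.0 : 68.1 : 12.6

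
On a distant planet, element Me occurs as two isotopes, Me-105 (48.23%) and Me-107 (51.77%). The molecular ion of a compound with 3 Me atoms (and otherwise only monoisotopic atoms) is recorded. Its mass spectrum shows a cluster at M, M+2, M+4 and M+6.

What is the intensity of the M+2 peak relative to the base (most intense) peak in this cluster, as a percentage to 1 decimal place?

Term probabilities: M 0.1122, M+2 0.3613, M+4 0.3878, M+6 0.1388. Base peak = M+4.
P(M+4) = C(3,2) × 0.4823^1 × 0.5177^2 = 3 × 0.4823 × 0.26801329 = 0.387788 (base)
P(M+2) = C(3,1) × 0.4823^2 × 0.5177^1 = 3 × 0.23261329 × 0.5177 = 0.361272
Relative intensity = 0.361272 / 0.387788 × 100 = 93.2

93.2%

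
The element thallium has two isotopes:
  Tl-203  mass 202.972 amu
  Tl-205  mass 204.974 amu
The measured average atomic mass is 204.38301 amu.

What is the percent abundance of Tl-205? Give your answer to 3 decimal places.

70.480%

With x = fraction of Tl-203 (so Tl-205 is 1 − x):
202.972·x + 204.974·(1 − x) = 204.38301
(202.972 − 204.974)·x = 204.38301 − 204.974
x = -0.59099 / -2.002 = 0.29520 → 29.520% Tl-203, 70.480% Tl-205.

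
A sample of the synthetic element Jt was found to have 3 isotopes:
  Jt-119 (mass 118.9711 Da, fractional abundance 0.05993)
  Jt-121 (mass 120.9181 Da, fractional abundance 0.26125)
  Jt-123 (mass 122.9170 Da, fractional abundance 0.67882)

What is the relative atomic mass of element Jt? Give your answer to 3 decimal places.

Ar = Σ fᵢ·mᵢ = 0.05993 × 118.9711 + 0.26125 × 120.9181 + 0.67882 × 122.9170
= 7.12994 + 31.58985 + 83.43852 = 122.15831 Da

122.158 Da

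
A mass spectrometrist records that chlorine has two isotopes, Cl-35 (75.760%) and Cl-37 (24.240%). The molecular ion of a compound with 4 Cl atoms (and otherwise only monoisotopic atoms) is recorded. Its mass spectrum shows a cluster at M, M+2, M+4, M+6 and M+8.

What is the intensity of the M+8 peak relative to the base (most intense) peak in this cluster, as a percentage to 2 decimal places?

0.82%

(0.75760 + 0.24240)^4 gives M 0.3294, M+2 0.4216, M+4 0.2023, M+6 0.0432, M+8 0.0035; the largest is M+2.
P(M+2) = C(4,1) × 0.75760^3 × 0.24240^1 = 4 × 0.4348304 × 0.2424 = 0.421612 (base)
P(M+8) = C(4,4) × 0.75760^0 × 0.24240^4 = 1 × 1.0000 × 0.00345247 = 0.003452
Relative intensity = 0.003452 / 0.421612 × 100 = 0.82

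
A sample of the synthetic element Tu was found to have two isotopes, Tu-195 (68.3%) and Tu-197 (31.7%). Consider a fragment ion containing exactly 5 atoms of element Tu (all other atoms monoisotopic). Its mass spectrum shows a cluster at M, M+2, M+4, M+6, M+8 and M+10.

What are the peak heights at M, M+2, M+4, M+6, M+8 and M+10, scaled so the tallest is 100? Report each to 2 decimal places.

43.09 : 100.00 : 92.83 : 43.08 : 10.00 : 0.93

Expanding (0.683 + 0.317)^5:
P(M) = 0.683^5 = 0.148629
P(M+2) = 5 × 0.683^4 × 0.317^1 = 0.344915
P(M+4) = 10 × 0.683^3 × 0.317^2 = 0.320170
P(M+6) = 10 × 0.683^2 × 0.317^3 = 0.148600
P(M+8) = 5 × 0.683^1 × 0.317^4 = 0.034485
P(M+10) = 0.317^5 = 0.003201
The M+2 peak is largest (0.344915); scaling to 100 gives 43.09 : 100.00 : 92.83 : 43.08 : 10.00 : 0.93.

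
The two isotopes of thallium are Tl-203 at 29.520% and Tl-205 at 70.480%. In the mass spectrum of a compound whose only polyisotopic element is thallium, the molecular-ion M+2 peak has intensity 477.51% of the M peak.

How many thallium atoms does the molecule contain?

With n Tl atoms, P(M+2)/P(M) = C(n,1)·p^(n−1)q / p^n = n·q/p = n · 0.70480/0.29520.
n = 4.7751 × 0.29520/0.70480 = 2.00 ≈ 2

2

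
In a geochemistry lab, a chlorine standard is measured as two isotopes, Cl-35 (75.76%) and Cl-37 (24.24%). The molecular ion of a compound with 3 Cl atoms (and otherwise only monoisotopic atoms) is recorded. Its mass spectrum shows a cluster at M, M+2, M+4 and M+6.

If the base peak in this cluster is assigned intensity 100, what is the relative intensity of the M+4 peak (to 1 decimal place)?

(0.7576 + 0.2424)^3 gives M 0.4348, M+2 0.4174, M+4 0.1335, M+6 0.0142; the largest is M.
P(M) = C(3,0) × 0.7576^3 × 0.2424^0 = 1 × 0.4348304 × 1.0000 = 0.434830 (base)
P(M+4) = C(3,2) × 0.7576^1 × 0.2424^2 = 3 × 0.7576 × 0.05875776 = 0.133545
Relative intensity = 0.133545 / 0.434830 × 100 = 30.7

30.7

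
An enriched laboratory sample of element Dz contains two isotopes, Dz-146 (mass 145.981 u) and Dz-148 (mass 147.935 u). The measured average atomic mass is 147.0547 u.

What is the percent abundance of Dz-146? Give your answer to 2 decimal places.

Let x be the fractional abundance of Dz-146; then Dz-148 has abundance 1 − x.
145.981·x + 147.935·(1 − x) = 147.0547
(145.981 − 147.935)·x = 147.0547 − 147.935
x = -0.8803 / -1.954 = 0.45051 → 45.05% Dz-146, 54.95% Dz-148.

45.05%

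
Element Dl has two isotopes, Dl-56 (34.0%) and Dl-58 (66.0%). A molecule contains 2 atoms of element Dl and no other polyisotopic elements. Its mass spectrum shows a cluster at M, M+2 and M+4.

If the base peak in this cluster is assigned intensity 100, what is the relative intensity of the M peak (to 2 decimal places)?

25.76

Binomial terms of (0.340 + 0.660)^2: M 0.1156, M+2 0.4488, M+4 0.4356 → M+2 is the base peak.
P(M+2) = C(2,1) × 0.340^1 × 0.660^1 = 2 × 0.3400 × 0.6600 = 0.448800 (base)
P(M) = C(2,0) × 0.340^2 × 0.660^0 = 1 × 0.1156 × 1.0000 = 0.115600
Relative intensity = 0.115600 / 0.448800 × 100 = 25.76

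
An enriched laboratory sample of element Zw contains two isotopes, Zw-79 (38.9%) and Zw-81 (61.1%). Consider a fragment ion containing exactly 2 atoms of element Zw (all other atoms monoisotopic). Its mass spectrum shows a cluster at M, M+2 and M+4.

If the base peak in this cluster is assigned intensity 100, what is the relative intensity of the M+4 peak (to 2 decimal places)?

78.53

(0.389 + 0.611)^2 gives M 0.1513, M+2 0.4754, M+4 0.3733; the largest is M+2.
P(M+2) = C(2,1) × 0.389^1 × 0.611^1 = 2 × 0.3890 × 0.6110 = 0.475358 (base)
P(M+4) = C(2,2) × 0.389^0 × 0.611^2 = 1 × 1.0000 × 0.373321 = 0.373321
Relative intensity = 0.373321 / 0.475358 × 100 = 78.53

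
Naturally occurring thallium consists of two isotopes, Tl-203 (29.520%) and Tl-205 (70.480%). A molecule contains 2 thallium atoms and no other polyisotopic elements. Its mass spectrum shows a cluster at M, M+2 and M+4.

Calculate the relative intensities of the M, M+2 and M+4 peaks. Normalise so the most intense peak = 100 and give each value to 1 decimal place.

Each Tl atom is independently Tl-203 (p = 0.29520) or Tl-205 (q = 0.70480); the cluster is the binomial expansion (p + q)^2.
P(M) = 0.29520^2 = 0.087143
P(M+2) = 2 × 0.29520^1 × 0.70480^1 = 0.416114
P(M+4) = 0.70480^2 = 0.496743
The M+4 peak is largest (0.496743); scaling to 100 gives 17.5 : 83.8 : 100.0.

17.5 : 83.8 : 100.0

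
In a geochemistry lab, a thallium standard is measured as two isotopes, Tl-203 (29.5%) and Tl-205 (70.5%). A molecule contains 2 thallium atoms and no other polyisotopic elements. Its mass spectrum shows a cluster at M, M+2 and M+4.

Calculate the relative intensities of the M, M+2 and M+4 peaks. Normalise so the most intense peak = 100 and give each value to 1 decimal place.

Each Tl atom is independently Tl-203 (p = 0.295) or Tl-205 (q = 0.705); the cluster is the binomial expansion (p + q)^2.
P(M) = 0.295^2 = 0.087025
P(M+2) = 2 × 0.295^1 × 0.705^1 = 0.415950
P(M+4) = 0.705^2 = 0.497025
The M+4 peak is largest (0.497025); scaling to 100 gives 17.5 : 83.7 : 100.0.

17.5 : 83.7 : 100.0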